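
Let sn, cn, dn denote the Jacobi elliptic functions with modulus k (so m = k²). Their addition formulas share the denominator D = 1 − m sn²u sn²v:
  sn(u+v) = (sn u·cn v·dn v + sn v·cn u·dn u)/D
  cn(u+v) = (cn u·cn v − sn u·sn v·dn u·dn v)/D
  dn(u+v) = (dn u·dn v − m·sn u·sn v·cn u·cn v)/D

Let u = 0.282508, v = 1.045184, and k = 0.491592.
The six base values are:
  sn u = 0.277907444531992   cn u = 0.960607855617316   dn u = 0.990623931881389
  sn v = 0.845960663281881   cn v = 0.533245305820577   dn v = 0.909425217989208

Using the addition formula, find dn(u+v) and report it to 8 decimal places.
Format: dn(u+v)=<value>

m = k² = 0.241662694464
D = 1 − m·sn²u·sn²v = 0.9866429573415753
dn(u+v) = (dn u·dn v − m·sn u·sn v·cn u·cn v)/D = 0.8717956948715815/0.9866429573415753 = 0.8835979503878081

dn(u+v)=0.88359795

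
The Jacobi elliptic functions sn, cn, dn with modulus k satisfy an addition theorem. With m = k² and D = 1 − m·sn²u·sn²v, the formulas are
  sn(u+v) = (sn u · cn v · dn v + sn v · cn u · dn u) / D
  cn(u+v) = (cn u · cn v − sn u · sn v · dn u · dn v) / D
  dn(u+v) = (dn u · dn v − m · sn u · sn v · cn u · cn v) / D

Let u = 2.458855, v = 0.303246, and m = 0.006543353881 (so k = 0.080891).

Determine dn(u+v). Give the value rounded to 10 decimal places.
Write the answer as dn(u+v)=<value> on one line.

dn(u+v)=0.9995393758

sn u = 0.6346634606275209, cn u = -0.7727886462314901, dn u = 0.998681306550006
sn v = 0.298591172723252, cn v = 0.9543811144253396, dn v = 0.9997082655638874
m = k² = 0.006543353881
D = 1 − m·sn²u·sn²v = 0.9997650143571317
dn(u+v) = (dn u·dn v − m·sn u·sn v·cn u·cn v)/D = 0.9993044983655898/0.9997650143571317 = 0.9995393757683769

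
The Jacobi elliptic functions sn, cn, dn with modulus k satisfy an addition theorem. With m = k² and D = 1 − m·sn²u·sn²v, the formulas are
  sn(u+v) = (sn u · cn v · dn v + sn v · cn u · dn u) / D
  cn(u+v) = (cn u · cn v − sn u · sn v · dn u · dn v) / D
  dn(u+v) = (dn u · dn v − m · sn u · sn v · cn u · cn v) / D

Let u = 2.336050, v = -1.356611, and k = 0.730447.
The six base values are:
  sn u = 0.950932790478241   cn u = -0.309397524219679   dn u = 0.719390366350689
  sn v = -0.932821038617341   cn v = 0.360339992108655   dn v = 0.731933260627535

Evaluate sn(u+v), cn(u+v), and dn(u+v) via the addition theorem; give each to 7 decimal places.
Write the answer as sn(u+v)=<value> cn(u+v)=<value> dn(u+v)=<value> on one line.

sn(u+v)=0.7901630 cn(u+v)=0.6128968 dn(u+v)=0.8166225

m = k² = 0.533552819809
D = 1 − m·sn²u·sn²v = 0.5801697468247754
sn(u+v) = (sn u·cn v·dn v + sn v·cn u·dn u)/D = 0.4584286691682306/0.5801697468247754 = 0.790163002599111
cn(u+v) = (cn u·cn v − sn u·sn v·dn u·dn v)/D = 0.3555841537742774/0.5801697468247754 = 0.6128967525803651
dn(u+v) = (dn u·dn v − m·sn u·sn v·cn u·cn v)/D = 0.4737796513472103/0.5801697468247754 = 0.816622469441349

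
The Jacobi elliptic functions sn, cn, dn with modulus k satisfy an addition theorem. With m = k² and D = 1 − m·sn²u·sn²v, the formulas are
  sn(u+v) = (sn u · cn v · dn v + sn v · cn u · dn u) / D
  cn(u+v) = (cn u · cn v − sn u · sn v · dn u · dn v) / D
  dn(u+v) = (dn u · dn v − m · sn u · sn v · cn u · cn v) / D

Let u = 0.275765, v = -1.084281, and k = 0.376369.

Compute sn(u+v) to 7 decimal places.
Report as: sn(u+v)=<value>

sn(u+v)=-0.7156795

sn u = 0.2718141155281108, cn u = 0.9623497735229488, dn u = 0.9947533450827245
sn v = -0.8726243932706963, cn v = 0.4883919207654332, dn v = 0.9445287411499691
m = k² = 0.141653624161
D = 1 − m·sn²u·sn²v = 0.9920305857711162
sn(u+v) = (sn u·cn v·dn v + sn v·cn u·dn u)/D = -0.7099759969101283/0.9920305857711162 = -0.7156795436486026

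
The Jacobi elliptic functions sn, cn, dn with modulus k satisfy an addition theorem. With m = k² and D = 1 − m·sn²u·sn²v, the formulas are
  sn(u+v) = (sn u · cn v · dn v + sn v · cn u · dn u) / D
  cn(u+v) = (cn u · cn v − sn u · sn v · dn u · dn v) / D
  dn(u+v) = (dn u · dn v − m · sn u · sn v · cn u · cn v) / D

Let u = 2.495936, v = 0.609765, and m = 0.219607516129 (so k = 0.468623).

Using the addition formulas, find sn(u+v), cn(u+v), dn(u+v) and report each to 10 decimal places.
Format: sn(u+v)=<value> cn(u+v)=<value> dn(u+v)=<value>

sn(u+v)=0.2310249605 cn(u+v)=-0.9729478237 dn(u+v)=0.9941222212

sn u = 0.7341337815751605, cn u = -0.6790048532596468, dn u = 0.9389579330794863
sn v = 0.5663616863449868, cn v = 0.8241568056143581, dn v = 0.9641356088027657
m = k² = 0.219607516129
D = 1 − m·sn²u·sn²v = 0.9620348299077802
sn(u+v) = (sn u·cn v·dn v + sn v·cn u·dn u)/D = 0.222254058548592/0.9620348299077802 = 0.2310249604683202
cn(u+v) = (cn u·cn v − sn u·sn v·dn u·dn v)/D = -0.9360096940814078/0.9620348299077802 = -0.9729478236989952
dn(u+v) = (dn u·dn v − m·sn u·sn v·cn u·cn v)/D = 0.9563802020065014/0.9620348299077802 = 0.9941222212278729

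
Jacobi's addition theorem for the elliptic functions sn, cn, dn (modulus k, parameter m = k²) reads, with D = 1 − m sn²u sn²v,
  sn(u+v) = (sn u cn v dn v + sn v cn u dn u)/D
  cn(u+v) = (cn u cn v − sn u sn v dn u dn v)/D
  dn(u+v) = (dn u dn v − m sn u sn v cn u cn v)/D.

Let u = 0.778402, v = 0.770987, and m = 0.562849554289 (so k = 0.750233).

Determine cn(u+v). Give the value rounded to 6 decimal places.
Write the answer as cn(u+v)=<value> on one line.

sn u = 0.673977393999896, cn u = 0.738751969457347, dn u = 0.862744520260595
sn v = 0.6692319312840512, cn v = 0.7430535795955894, dn v = 0.8648212500847937
m = k² = 0.562849554289
D = 1 − m·sn²u·sn²v = 0.8854918771118736
cn(u+v) = (cn u·cn v − sn u·sn v·dn u·dn v)/D = 0.2123970563594403/0.8854918771118736 = 0.2398633593931951

cn(u+v)=0.239863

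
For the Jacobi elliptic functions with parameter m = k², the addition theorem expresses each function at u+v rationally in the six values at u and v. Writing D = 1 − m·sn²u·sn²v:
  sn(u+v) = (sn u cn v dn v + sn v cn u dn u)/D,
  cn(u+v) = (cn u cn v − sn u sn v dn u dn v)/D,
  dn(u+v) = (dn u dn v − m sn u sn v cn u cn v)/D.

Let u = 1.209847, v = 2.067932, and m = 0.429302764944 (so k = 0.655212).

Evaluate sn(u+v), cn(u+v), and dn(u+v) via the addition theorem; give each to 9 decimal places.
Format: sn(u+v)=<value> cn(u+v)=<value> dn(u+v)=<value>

sn u = 0.8981366203310609, cn u = 0.4397165123352769, dn u = 0.8085191321524105
sn v = 0.9791295998932546, cn v = -0.2032368731625125, dn v = 0.7670917044575217
m = k² = 0.429302764944
D = 1 − m·sn²u·sn²v = 0.6680070553904353
sn(u+v) = (sn u·cn v·dn v + sn v·cn u·dn u)/D = 0.2080787005770227/0.6680070553904353 = 0.3114917707798839
cn(u+v) = (cn u·cn v − sn u·sn v·dn u·dn v)/D = -0.6347729361098958/0.6680070553904353 = -0.9502488499000734
dn(u+v) = (dn u·dn v − m·sn u·sn v·cn u·cn v)/D = 0.6539464912649376/0.6680070553904353 = 0.9789514736228653

sn(u+v)=0.311491771 cn(u+v)=-0.950248850 dn(u+v)=0.978951474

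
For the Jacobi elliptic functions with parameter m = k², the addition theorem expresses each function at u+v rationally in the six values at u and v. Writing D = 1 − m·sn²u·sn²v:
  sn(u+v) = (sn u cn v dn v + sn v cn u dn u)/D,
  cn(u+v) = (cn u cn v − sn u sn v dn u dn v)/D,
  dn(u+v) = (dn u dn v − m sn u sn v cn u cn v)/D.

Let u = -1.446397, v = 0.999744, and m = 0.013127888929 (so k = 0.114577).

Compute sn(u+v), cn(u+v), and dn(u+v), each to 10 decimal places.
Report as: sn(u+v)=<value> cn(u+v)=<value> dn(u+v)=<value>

sn(u+v)=-0.4317803643 cn(u+v)=0.9019787786 dn(u+v)=0.9987755060

sn u = -0.9917238910206402, cn u = 0.1283889558290797, dn u = 0.9935232798321995
sn v = 0.840364668736517, cn v = 0.5420214235059017, dn v = 0.9953536643376484
m = k² = 0.013127888929
D = 1 − m·sn²u·sn²v = 0.9908817390817218
sn(u+v) = (sn u·cn v·dn v + sn v·cn u·dn u)/D = -0.427843278277239/0.9908817390817218 = -0.4317803642983002
cn(u+v) = (cn u·cn v − sn u·sn v·dn u·dn v)/D = 0.8937543007329265/0.9908817390817218 = 0.9019787785787575
dn(u+v) = (dn u·dn v − m·sn u·sn v·cn u·cn v)/D = 0.9896684103646636/0.9908817390817218 = 0.9987755060274069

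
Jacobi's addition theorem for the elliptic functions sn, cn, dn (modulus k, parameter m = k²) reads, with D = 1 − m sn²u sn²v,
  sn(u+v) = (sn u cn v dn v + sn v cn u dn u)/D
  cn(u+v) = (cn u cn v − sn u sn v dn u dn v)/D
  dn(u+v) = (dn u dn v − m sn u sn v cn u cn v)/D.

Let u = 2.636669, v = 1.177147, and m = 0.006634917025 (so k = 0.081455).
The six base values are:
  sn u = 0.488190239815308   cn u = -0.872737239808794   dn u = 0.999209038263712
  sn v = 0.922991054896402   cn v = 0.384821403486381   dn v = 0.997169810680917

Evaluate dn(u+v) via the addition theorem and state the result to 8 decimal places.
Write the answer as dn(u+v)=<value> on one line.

dn(u+v)=0.99873058

m = k² = 0.006634917025
D = 1 − m·sn²u·sn²v = 0.9986528726134614
dn(u+v) = (dn u·dn v − m·sn u·sn v·cn u·cn v)/D = 0.9973851594034203/0.9986528726134614 = 0.9987305767150867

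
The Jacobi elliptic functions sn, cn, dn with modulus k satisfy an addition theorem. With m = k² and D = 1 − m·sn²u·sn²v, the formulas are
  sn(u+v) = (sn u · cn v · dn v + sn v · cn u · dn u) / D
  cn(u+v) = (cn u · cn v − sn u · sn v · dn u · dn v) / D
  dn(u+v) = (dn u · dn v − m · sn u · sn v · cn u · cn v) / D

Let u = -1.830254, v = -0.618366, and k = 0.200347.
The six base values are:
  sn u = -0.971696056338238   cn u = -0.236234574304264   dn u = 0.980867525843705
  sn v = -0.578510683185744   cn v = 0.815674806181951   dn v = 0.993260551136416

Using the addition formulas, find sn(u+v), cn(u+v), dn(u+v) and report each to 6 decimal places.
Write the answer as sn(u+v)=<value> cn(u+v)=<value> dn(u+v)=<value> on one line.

m = k² = 0.040138920409
D = 1 − m·sn²u·sn²v = 0.9873162014911288
sn(u+v) = (sn u·cn v·dn v + sn v·cn u·dn u)/D = -0.6531968859561736/0.9873162014911288 = -0.6615883391457166
cn(u+v) = (cn u·cn v − sn u·sn v·dn u·dn v)/D = -0.7403560696746051/0.9873162014911288 = -0.7498672345865048
dn(u+v) = (dn u·dn v − m·sn u·sn v·cn u·cn v)/D = 0.9786048038993378/0.9873162014911288 = 0.9911766893132775

sn(u+v)=-0.661588 cn(u+v)=-0.749867 dn(u+v)=0.991177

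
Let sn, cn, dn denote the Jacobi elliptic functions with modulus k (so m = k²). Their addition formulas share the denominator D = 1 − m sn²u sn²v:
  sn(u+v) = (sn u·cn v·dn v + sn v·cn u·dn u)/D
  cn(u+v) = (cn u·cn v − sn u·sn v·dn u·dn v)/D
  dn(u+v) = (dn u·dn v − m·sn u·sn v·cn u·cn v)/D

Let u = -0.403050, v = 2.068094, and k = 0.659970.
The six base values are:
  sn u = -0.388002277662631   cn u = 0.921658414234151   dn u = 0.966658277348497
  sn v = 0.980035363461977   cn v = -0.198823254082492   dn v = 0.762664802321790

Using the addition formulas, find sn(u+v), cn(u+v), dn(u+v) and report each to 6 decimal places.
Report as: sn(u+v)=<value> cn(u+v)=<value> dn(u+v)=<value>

sn(u+v)=0.994617 cn(u+v)=0.103617 dn(u+v)=0.754398

m = k² = 0.4355604009
D = 1 − m·sn²u·sn²v = 0.9370203224316396
sn(u+v) = (sn u·cn v·dn v + sn v·cn u·dn u)/D = 0.9319765851415946/0.9370203224316396 = 0.9946172594453916
cn(u+v) = (cn u·cn v − sn u·sn v·dn u·dn v)/D = 0.09709134563752777/0.9370203224316396 = 0.1036171183412205
dn(u+v) = (dn u·dn v − m·sn u·sn v·cn u·cn v)/D = 0.7068860423734411/0.9370203224316396 = 0.7543977707324614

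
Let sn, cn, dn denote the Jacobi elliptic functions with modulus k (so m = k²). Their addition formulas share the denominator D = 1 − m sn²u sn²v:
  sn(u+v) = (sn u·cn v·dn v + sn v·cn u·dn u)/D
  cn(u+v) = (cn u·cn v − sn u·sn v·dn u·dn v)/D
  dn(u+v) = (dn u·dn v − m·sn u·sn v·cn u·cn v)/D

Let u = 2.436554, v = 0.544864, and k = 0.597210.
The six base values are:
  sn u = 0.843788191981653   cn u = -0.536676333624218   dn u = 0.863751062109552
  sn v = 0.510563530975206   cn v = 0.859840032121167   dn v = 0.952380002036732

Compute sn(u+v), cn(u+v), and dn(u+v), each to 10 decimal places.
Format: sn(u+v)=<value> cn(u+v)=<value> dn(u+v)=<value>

m = k² = 0.3566597841
D = 1 − m·sn²u·sn²v = 0.9338056975182104
sn(u+v) = (sn u·cn v·dn v + sn v·cn u·dn u)/D = 0.4542993171087459/0.9338056975182104 = 0.4865030469573532
cn(u+v) = (cn u·cn v − sn u·sn v·dn u·dn v)/D = -0.8158463159149513/0.9338056975182104 = -0.8736788799674691
dn(u+v) = (dn u·dn v − m·sn u·sn v·cn u·cn v)/D = 0.8935227068920282/0.9338056975182104 = 0.9568614854961338

sn(u+v)=0.4865030470 cn(u+v)=-0.8736788800 dn(u+v)=0.9568614855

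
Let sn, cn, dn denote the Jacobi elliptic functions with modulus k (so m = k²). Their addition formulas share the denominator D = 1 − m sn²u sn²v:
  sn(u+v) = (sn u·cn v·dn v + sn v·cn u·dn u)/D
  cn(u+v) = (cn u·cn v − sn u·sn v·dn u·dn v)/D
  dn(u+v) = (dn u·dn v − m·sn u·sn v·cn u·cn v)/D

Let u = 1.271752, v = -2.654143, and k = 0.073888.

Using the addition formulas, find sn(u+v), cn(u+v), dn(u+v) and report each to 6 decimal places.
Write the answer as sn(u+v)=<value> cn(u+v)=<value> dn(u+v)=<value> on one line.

sn(u+v)=-0.981996 cn(u+v)=0.188899 dn(u+v)=0.997364

sn u = 0.9552194177273012, cn u = 0.2958984014771212, dn u = 0.9975061749881778
sn v = -0.4720789991173718, cn v = -0.8815562481159898, dn v = 0.9993914737061343
m = k² = 0.005459436544
D = 1 − m·sn²u·sn²v = 0.9988898453850587
sn(u+v) = (sn u·cn v·dn v + sn v·cn u·dn u)/D = -0.980906283637988/0.9988898453850587 = -0.9819964515305106
cn(u+v) = (cn u·cn v − sn u·sn v·dn u·dn v)/D = 0.1886896550765235/0.9988898453850587 = 0.1888993625756463
dn(u+v) = (dn u·dn v − m·sn u·sn v·cn u·cn v)/D = 0.9962569840098066/0.9988898453850587 = 0.9973642124930831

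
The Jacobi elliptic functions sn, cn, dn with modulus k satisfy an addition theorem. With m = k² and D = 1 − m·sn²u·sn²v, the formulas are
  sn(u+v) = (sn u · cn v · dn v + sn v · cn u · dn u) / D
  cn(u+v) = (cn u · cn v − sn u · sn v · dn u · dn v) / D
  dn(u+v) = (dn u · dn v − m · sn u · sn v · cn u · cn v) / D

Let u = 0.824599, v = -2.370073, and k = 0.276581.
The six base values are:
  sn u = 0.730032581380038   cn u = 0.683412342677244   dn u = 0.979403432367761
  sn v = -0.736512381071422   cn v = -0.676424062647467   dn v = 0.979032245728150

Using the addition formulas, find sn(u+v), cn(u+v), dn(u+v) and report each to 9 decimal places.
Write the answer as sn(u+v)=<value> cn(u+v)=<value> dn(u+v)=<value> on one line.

m = k² = 0.076497049561
D = 1 − m·sn²u·sn²v = 0.9778848812807082
sn(u+v) = (sn u·cn v·dn v + sn v·cn u·dn u)/D = -0.9764320255672985/0.9778848812807082 = -0.9985142875800402
cn(u+v) = (cn u·cn v − sn u·sn v·dn u·dn v)/D = 0.05328546221932639/0.9778848812807082 = 0.05449052668606547
dn(u+v) = (dn u·dn v − m·sn u·sn v·cn u·cn v)/D = 0.9398537451386375/0.9778848812807082 = 0.961108779908467

sn(u+v)=-0.998514288 cn(u+v)=0.054490527 dn(u+v)=0.961108780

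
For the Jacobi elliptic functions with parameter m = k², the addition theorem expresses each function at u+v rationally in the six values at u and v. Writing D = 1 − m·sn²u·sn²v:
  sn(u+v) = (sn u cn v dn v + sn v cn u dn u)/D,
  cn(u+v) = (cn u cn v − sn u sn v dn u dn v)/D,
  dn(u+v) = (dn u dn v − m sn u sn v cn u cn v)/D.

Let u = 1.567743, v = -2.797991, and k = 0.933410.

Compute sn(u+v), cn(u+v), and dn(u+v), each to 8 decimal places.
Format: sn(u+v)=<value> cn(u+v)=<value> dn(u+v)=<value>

sn u = 0.9367756064551533, cn u = 0.3499306547740276, dn u = 0.4852134859079804
sn v = -0.9924022654777449, cn v = -0.1230355374460545, dn v = 0.3767420800842041
m = k² = 0.8712542281
D = 1 − m·sn²u·sn²v = 0.2470059592388068
sn(u+v) = (sn u·cn v·dn v + sn v·cn u·dn u)/D = -0.211923090545406/0.2470059592388068 = -0.8579675211014546
cn(u+v) = (cn u·cn v − sn u·sn v·dn u·dn v)/D = 0.126887933205513/0.2470059592388068 = 0.5137039349031941
dn(u+v) = (dn u·dn v − m·sn u·sn v·cn u·cn v)/D = 0.1479280229629608/0.2470059592388068 = 0.5988844294235957

sn(u+v)=-0.85796752 cn(u+v)=0.51370393 dn(u+v)=0.59888443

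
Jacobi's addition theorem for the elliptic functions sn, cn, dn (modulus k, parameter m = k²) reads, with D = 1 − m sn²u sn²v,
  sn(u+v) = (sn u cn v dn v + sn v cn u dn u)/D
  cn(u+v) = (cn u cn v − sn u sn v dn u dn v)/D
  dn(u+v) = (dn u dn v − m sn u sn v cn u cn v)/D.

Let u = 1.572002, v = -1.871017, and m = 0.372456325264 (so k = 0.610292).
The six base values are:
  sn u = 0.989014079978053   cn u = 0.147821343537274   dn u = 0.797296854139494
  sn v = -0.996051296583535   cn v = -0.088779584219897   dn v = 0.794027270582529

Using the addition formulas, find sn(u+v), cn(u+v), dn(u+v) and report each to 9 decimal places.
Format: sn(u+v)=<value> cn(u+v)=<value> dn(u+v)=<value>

m = k² = 0.372456325264
D = 1 − m·sn²u·sn²v = 0.6385537583861702
sn(u+v) = (sn u·cn v·dn v + sn v·cn u·dn u)/D = -0.1871110838618257/0.6385537583861702 = -0.2930232285136264
cn(u+v) = (cn u·cn v − sn u·sn v·dn u·dn v)/D = 0.6105246470415066/0.6385537583861702 = 0.9561053224156066
dn(u+v) = (dn u·dn v − m·sn u·sn v·cn u·cn v)/D = 0.628260295324516/0.6385537583861702 = 0.9838800368387634

sn(u+v)=-0.293023229 cn(u+v)=0.956105322 dn(u+v)=0.983880037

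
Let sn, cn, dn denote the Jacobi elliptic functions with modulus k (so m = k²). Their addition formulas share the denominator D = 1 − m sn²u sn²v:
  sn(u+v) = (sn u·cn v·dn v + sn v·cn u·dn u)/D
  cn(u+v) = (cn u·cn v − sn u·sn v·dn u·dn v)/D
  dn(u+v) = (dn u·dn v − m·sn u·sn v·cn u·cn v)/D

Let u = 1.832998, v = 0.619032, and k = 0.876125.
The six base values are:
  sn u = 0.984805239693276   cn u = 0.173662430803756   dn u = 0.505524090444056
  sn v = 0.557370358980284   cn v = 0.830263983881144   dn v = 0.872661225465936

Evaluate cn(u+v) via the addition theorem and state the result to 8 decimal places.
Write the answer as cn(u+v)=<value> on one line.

cn(u+v)=-0.12743474

m = k² = 0.767595015625
D = 1 − m·sn²u·sn²v = 0.768729315641241
cn(u+v) = (cn u·cn v − sn u·sn v·dn u·dn v)/D = -0.09796282312650023/0.768729315641241 = -0.1274347434568485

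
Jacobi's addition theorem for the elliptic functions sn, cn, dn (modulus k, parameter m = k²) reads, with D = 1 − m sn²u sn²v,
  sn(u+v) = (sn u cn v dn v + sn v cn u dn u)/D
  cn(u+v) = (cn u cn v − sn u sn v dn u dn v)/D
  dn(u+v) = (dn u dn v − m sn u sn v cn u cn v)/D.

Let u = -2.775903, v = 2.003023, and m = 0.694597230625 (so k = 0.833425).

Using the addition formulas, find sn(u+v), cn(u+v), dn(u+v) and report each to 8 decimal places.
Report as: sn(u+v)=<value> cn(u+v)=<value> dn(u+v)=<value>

sn u = -0.9155613117343187, cn u = -0.4021784236571297, dn u = 0.6463374692358745
sn v = 0.9993651105967276, cn v = 0.03562829945409258, dn v = 0.5534297373977271
m = k² = 0.694597230625
D = 1 − m·sn²u·sn²v = 0.4184912154560345
sn(u+v) = (sn u·cn v·dn v + sn v·cn u·dn u)/D = -0.2778307680676714/0.4184912154560345 = -0.663886738374941
cn(u+v) = (cn u·cn v − sn u·sn v·dn u·dn v)/D = 0.3129615978499548/0.4184912154560345 = 0.7478331355388598
dn(u+v) = (dn u·dn v − m·sn u·sn v·cn u·cn v)/D = 0.3485957283945058/0.4184912154560345 = 0.8329821882034899

sn(u+v)=-0.66388674 cn(u+v)=0.74783314 dn(u+v)=0.83298219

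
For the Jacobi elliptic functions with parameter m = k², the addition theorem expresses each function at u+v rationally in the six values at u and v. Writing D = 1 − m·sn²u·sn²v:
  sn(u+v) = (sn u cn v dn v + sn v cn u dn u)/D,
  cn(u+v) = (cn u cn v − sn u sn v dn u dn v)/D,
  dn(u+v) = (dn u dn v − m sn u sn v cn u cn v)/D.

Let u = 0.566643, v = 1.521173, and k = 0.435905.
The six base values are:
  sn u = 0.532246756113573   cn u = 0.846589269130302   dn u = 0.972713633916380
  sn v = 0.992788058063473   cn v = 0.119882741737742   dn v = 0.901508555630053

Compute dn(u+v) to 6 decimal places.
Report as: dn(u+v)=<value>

dn(u+v)=0.915279

m = k² = 0.190013169025
D = 1 − m·sn²u·sn²v = 0.946945425399078
dn(u+v) = (dn u·dn v − m·sn u·sn v·cn u·cn v)/D = 0.8667194634557574/0.946945425399078 = 0.9152792127281143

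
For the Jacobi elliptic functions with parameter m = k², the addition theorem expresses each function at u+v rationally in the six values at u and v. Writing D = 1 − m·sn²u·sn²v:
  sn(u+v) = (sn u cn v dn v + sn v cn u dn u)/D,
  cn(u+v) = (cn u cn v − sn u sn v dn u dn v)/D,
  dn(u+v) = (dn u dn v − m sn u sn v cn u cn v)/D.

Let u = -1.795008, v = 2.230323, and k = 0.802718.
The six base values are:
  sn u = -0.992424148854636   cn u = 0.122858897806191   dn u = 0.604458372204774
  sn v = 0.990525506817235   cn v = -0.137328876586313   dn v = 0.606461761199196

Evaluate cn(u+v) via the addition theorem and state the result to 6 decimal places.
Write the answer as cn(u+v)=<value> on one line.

cn(u+v)=0.910283

m = k² = 0.644356187524
D = 1 − m·sn²u·sn²v = 0.3773385521740713
cn(u+v) = (cn u·cn v − sn u·sn v·dn u·dn v)/D = 0.3434847963881303/0.3773385521740713 = 0.9102828068033615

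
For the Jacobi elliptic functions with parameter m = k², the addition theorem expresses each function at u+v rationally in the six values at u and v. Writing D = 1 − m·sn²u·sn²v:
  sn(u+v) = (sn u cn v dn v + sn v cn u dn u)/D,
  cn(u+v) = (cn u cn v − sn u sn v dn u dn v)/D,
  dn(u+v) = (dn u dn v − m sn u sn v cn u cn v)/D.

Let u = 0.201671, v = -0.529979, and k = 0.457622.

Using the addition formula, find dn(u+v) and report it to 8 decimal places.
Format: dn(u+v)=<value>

sn u = 0.2000286436695712, cn u = 0.9797900498125666, dn u = 0.995801629158151
sn v = -0.5012810917329109, cn v = 0.865284500653433, dn v = 0.9733328819316253
m = k² = 0.209417894884
D = 1 − m·sn²u·sn²v = 0.9978944729913116
dn(u+v) = (dn u·dn v − m·sn u·sn v·cn u·cn v)/D = 0.9870488981312342/0.9978944729913116 = 0.9891315413066008

dn(u+v)=0.98913154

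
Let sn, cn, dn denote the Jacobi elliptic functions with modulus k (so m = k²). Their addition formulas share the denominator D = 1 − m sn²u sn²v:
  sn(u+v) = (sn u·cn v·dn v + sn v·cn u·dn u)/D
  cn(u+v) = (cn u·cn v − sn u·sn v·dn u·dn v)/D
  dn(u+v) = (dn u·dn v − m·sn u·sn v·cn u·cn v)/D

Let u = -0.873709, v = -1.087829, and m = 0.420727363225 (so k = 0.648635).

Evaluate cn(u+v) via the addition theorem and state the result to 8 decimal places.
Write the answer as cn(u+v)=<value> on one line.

sn u = -0.7405308000940539, cn u = 0.6720224208403023, dn u = 0.8770855491997965
sn v = -0.8505201736822553, cn v = 0.5259424247572221, dn v = 0.8340577432146216
m = k² = 0.420727363225
D = 1 − m·sn²u·sn²v = 0.8331000334327495
cn(u+v) = (cn u·cn v − sn u·sn v·dn u·dn v)/D = -0.1073054034422355/0.8331000334327495 = -0.1288025436754439

cn(u+v)=-0.12880254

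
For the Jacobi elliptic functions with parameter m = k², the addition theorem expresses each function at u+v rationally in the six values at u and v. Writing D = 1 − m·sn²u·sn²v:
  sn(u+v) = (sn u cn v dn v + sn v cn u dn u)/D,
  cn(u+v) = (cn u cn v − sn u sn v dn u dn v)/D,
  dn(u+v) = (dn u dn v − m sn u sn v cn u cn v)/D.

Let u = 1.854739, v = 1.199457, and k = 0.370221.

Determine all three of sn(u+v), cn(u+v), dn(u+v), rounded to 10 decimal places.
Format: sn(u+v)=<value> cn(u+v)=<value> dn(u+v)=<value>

sn(u+v)=0.2026233477 cn(u+v)=-0.9792567482 dn(u+v)=0.9971823740

sn u = 0.9780845014133183, cn u = -0.2082083285919672, dn u = 0.932136371347727
sn v = 0.9207289109339442, cn v = 0.3902028607921693, dn v = 0.9401092896191534
m = k² = 0.137063588841
D = 1 − m·sn²u·sn²v = 0.8888425913018337
sn(u+v) = (sn u·cn v·dn v + sn v·cn u·dn u)/D = 0.1801002614403359/0.8888425913018337 = 0.2026233477139682
cn(u+v) = (cn u·cn v − sn u·sn v·dn u·dn v)/D = -0.870405105649824/0.8888425913018337 = -0.9792567482336715
dn(u+v) = (dn u·dn v − m·sn u·sn v·cn u·cn v)/D = 0.8863381652994965/0.8888425913018337 = 0.9971823739919246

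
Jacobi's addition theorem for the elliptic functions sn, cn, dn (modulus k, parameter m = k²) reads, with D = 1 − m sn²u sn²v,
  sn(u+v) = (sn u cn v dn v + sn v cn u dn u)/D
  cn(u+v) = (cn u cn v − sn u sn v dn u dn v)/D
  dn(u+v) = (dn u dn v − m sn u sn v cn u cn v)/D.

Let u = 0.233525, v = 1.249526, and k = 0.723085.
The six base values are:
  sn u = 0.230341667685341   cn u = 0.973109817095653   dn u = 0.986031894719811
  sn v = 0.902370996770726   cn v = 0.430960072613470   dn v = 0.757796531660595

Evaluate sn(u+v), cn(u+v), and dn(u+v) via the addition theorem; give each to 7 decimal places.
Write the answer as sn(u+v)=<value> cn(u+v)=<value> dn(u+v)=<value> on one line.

m = k² = 0.522851917225
D = 1 − m·sn²u·sn²v = 0.9774111576313392
sn(u+v) = (sn u·cn v·dn v + sn v·cn u·dn u)/D = 0.9410655904691921/0.9774111576313392 = 0.9628144544101307
cn(u+v) = (cn u·cn v − sn u·sn v·dn u·dn v)/D = 0.2640608367348431/0.9774111576313392 = 0.2701635178533963
dn(u+v) = (dn u·dn v − m·sn u·sn v·cn u·cn v)/D = 0.7016356524546937/0.9774111576313392 = 0.7178510772836269

sn(u+v)=0.9628145 cn(u+v)=0.2701635 dn(u+v)=0.7178511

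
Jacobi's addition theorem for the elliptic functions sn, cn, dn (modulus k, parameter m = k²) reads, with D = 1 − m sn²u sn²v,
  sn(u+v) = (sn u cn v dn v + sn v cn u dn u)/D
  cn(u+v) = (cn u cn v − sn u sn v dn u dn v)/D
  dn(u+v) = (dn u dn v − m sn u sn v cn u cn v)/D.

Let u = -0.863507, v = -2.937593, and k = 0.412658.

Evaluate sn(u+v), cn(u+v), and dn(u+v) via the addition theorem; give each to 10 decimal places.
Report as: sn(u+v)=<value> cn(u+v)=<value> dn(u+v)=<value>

sn u = -0.749837182556501, cn u = 0.6616223996024686, dn u = 0.9509234235168158
sn v = -0.3439196926246749, cn v = -0.9389990655080276, dn v = 0.9898779568396827
m = k² = 0.170286624964
D = 1 − m·sn²u·sn²v = 0.9886752513876207
sn(u+v) = (sn u·cn v·dn v + sn v·cn u·dn u)/D = 0.4805916753469967/0.9886752513876207 = 0.4860965971106074
cn(u+v) = (cn u·cn v − sn u·sn v·dn u·dn v)/D = -0.8640083299908293/0.9886752513876207 = -0.8739050853939962
dn(u+v) = (dn u·dn v − m·sn u·sn v·cn u·cn v)/D = 0.9685803686214057/0.9886752513876207 = 0.9796749410506518

sn(u+v)=0.4860965971 cn(u+v)=-0.8739050854 dn(u+v)=0.9796749411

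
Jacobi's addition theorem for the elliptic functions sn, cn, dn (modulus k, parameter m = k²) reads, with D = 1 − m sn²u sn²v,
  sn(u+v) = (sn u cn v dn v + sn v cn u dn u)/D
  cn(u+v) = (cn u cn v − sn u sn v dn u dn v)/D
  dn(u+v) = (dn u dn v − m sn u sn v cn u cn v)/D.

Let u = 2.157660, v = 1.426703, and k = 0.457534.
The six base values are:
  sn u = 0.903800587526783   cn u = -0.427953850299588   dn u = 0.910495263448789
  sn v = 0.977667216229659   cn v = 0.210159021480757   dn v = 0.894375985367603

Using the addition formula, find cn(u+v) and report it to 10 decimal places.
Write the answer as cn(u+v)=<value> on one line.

cn(u+v)=-0.9676472043

m = k² = 0.209337361156
D = 1 − m·sn²u·sn²v = 0.8365540782490558
cn(u+v) = (cn u·cn v − sn u·sn v·dn u·dn v)/D = -0.809489215058739/0.8365540782490558 = -0.9676472042943539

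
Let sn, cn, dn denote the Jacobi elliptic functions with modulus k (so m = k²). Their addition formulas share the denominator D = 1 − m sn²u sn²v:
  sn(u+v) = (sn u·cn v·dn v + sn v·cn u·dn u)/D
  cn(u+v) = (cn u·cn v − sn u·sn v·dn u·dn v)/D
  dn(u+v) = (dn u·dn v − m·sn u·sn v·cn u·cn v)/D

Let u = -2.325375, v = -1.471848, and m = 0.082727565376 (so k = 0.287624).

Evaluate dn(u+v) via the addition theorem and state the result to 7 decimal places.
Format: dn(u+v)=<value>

dn(u+v)=0.9873127

sn u = -0.7683500704580547, cn u = -0.6400298190140069, dn u = 0.9752747320879589
sn v = -0.9918893563169006, cn v = 0.1271043068713434, dn v = 0.9584408903034202
m = k² = 0.082727565376
D = 1 − m·sn²u·sn²v = 0.9519498249312391
dn(u+v) = (dn u·dn v − m·sn u·sn v·cn u·cn v)/D = 0.9398721870569451/0.9519498249312391 = 0.9873127369132439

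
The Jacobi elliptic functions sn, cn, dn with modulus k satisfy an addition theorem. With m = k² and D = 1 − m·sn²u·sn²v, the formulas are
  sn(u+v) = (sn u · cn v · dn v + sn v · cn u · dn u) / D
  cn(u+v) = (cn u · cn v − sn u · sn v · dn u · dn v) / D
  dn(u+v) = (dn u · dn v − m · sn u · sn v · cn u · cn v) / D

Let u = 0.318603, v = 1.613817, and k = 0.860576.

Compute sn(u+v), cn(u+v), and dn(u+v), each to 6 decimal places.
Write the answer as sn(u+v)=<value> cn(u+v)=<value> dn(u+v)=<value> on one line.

sn(u+v)=0.994358 cn(u+v)=0.106080 dn(u+v)=0.517439

sn u = 0.3095358120706031, cn u = 0.9508877857275233, dn u = 0.9638683415661604
sn v = 0.9618515890646886, cn v = 0.2735717832923079, dn v = 0.5611024048173738
m = k² = 0.740591051776
D = 1 − m·sn²u·sn²v = 0.9343527710312035
sn(u+v) = (sn u·cn v·dn v + sn v·cn u·dn u)/D = 0.9290807456481503/0.9343527710312035 = 0.9943575643520223
cn(u+v) = (cn u·cn v − sn u·sn v·dn u·dn v)/D = 0.09911644061186691/0.9343527710312035 = 0.1060803196446632
dn(u+v) = (dn u·dn v − m·sn u·sn v·cn u·cn v)/D = 0.4834703160587894/0.9343527710312035 = 0.5174387351847898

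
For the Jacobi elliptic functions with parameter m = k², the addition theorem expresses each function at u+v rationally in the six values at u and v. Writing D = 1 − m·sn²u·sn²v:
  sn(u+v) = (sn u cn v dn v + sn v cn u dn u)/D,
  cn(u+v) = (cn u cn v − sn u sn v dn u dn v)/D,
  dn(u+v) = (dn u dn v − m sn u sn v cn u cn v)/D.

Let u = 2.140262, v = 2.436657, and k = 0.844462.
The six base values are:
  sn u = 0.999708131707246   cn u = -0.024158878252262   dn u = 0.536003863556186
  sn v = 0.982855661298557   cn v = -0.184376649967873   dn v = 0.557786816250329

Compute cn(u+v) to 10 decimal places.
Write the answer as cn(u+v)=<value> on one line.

cn(u+v)=-0.9286801359

m = k² = 0.713116069444
D = 1 − m·sn²u·sn²v = 0.3115281945788396
cn(u+v) = (cn u·cn v − sn u·sn v·dn u·dn v)/D = -0.2893100460748199/0.3115281945788396 = -0.9286801358892835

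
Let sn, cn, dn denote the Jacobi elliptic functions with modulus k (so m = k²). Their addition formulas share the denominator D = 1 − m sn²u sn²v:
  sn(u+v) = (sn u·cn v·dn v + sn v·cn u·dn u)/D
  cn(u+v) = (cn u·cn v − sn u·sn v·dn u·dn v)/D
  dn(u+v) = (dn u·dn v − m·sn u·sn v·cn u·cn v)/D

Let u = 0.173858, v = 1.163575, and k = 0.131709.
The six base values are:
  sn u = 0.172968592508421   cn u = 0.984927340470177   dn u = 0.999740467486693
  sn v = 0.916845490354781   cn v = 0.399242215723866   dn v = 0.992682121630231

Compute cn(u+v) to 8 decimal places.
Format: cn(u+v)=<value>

m = k² = 0.017347260681
D = 1 − m·sn²u·sn²v = 0.9995637276250383
cn(u+v) = (cn u·cn v − sn u·sn v·dn u·dn v)/D = 0.2358404658287904/0.9995637276250383 = 0.2359434014168831

cn(u+v)=0.23594340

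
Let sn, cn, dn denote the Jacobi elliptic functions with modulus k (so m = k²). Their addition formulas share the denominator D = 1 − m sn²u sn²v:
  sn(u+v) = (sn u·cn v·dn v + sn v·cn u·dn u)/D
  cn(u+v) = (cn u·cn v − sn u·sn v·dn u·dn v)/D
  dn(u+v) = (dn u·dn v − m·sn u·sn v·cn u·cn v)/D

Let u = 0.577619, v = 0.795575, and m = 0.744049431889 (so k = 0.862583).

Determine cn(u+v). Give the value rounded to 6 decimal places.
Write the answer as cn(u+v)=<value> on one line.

sn u = 0.5273414243227788, cn u = 0.849653471830265, dn u = 0.8905549135501274
sn v = 0.6752123283936587, cn v = 0.7376234212558696, dn v = 0.812883243303381
m = k² = 0.744049431889
D = 1 − m·sn²u·sn²v = 0.90566642536796
cn(u+v) = (cn u·cn v − sn u·sn v·dn u·dn v)/D = 0.3689609750706808/0.90566642536796 = 0.4073916894079152

cn(u+v)=0.407392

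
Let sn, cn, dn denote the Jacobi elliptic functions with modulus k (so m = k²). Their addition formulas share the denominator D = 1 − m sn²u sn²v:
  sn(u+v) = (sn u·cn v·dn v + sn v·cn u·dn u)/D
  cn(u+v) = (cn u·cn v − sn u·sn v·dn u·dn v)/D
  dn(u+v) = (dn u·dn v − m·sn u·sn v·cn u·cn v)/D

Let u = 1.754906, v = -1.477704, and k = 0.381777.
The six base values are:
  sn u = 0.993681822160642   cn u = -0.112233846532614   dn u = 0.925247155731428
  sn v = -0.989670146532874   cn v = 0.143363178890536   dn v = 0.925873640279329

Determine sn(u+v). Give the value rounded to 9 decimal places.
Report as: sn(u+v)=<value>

sn(u+v)=0.273175668

m = k² = 0.145753677729
D = 1 − m·sn²u·sn²v = 0.8590402398466476
sn(u+v) = (sn u·cn v·dn v + sn v·cn u·dn u)/D = 0.2346688909671155/0.8590402398466476 = 0.273175667543825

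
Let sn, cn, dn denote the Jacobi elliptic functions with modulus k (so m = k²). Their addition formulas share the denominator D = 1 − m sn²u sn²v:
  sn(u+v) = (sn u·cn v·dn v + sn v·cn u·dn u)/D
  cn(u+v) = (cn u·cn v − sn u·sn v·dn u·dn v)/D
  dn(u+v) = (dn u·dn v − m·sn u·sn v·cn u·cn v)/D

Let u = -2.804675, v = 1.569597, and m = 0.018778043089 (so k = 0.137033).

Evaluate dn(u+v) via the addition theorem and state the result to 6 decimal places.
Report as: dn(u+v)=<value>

dn(u+v)=0.991620

sn u = -0.3444855993561607, cn u = -0.9387916019203765, dn u = 0.9988851803207188
sn v = 0.9999632713675663, cn v = 0.008570642675729384, dn v = 0.9905671790794168
m = k² = 0.018778043089
D = 1 − m·sn²u·sn²v = 0.9977717671532634
dn(u+v) = (dn u·dn v − m·sn u·sn v·cn u·cn v)/D = 0.9894108292131387/0.9977717671532634 = 0.9916203903383845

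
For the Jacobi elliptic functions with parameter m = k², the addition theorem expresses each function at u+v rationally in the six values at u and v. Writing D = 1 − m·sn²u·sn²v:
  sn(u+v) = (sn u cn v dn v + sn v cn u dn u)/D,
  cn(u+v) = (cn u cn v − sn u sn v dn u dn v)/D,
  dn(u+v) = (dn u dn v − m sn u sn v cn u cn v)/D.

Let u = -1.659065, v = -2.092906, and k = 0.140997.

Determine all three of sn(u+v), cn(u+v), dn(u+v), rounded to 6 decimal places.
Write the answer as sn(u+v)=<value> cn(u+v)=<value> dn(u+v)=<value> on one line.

sn(u+v)=0.559630 cn(u+v)=-0.828743 dn(u+v)=0.996882

sn u = -0.9968358181890549, cn u = -0.07948805932564687, dn u = 0.9900734597964947
sn v = -0.8729881068565988, cn v = -0.4877414943255614, dn v = 0.9923956725633063
m = k² = 0.019880154009
D = 1 − m·sn²u·sn²v = 0.9849448991871477
sn(u+v) = (sn u·cn v·dn v + sn v·cn u·dn u)/D = 0.5512042879689139/0.9849448991871477 = 0.5596295675258688
cn(u+v) = (cn u·cn v − sn u·sn v·dn u·dn v)/D = -0.8162660640743697/0.9849448991871477 = -0.828742871553541
dn(u+v) = (dn u·dn v − m·sn u·sn v·cn u·cn v)/D = 0.9818738938587577/0.9849448991871477 = 0.9968820536753636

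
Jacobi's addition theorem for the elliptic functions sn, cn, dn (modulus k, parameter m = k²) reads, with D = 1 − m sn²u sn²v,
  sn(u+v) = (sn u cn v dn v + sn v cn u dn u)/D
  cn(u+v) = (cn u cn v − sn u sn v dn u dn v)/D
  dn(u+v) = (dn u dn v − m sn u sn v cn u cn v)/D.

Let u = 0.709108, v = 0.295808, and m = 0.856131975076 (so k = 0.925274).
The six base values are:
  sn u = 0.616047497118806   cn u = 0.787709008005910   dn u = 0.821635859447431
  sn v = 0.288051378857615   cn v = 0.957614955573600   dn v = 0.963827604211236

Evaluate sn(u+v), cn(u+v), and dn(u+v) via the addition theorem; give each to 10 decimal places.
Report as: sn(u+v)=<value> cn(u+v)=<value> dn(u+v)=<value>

sn(u+v)=0.7759455808 cn(u+v)=0.6307998538 dn(u+v)=0.6960820188

m = k² = 0.856131975076
D = 1 − m·sn²u·sn²v = 0.9730406740618208
sn(u+v) = (sn u·cn v·dn v + sn v·cn u·dn u)/D = 0.7550266110059932/0.9730406740618208 = 0.7759455808298756
cn(u+v) = (cn u·cn v − sn u·sn v·dn u·dn v)/D = 0.6137939149677905/0.9730406740618208 = 0.6307998538289202
dn(u+v) = (dn u·dn v − m·sn u·sn v·cn u·cn v)/D = 0.6773161167835214/0.9730406740618208 = 0.6960820188082796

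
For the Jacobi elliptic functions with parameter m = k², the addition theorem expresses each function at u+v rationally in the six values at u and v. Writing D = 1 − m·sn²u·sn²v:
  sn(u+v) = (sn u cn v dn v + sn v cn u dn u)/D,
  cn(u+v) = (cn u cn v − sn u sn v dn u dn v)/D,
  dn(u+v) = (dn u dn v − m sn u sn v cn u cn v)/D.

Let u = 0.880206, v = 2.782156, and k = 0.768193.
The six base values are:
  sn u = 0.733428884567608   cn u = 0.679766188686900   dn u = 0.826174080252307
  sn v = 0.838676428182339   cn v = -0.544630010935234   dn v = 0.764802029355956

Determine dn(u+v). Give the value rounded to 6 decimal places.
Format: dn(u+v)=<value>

m = k² = 0.590120485249
D = 1 − m·sn²u·sn²v = 0.7767221795012867
dn(u+v) = (dn u·dn v − m·sn u·sn v·cn u·cn v)/D = 0.7662456868395393/0.7767221795012867 = 0.986511917725236

dn(u+v)=0.986512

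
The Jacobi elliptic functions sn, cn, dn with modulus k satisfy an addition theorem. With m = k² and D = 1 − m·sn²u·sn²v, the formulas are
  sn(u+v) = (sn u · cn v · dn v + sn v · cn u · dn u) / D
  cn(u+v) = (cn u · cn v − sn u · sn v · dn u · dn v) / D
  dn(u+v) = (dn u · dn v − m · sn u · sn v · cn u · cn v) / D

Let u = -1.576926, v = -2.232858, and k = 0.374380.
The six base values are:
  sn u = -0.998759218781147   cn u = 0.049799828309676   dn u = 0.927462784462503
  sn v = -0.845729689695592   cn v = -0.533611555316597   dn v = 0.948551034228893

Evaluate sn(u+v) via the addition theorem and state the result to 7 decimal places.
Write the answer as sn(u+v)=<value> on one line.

sn(u+v)=0.5182987

m = k² = 0.1401603844
D = 1 − m·sn²u·sn²v = 0.8999976891523658
sn(u+v) = (sn u·cn v·dn v + sn v·cn u·dn u)/D = 0.4664676321772598/0.8999976891523658 = 0.5182986998739825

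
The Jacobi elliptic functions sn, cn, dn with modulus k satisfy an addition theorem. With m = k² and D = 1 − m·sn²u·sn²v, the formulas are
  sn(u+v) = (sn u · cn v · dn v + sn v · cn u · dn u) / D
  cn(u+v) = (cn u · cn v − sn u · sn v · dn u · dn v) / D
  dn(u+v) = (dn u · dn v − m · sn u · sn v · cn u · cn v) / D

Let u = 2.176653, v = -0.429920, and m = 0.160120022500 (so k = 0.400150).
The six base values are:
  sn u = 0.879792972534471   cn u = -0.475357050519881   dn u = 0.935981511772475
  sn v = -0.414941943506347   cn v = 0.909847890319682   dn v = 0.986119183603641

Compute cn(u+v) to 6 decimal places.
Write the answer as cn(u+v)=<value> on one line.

cn(u+v)=-0.097637

m = k² = 0.1601200225
D = 1 − m·sn²u·sn²v = 0.9786606447565495
cn(u+v) = (cn u·cn v − sn u·sn v·dn u·dn v)/D = -0.0955533524310004/0.9786606447565495 = -0.0976368600729522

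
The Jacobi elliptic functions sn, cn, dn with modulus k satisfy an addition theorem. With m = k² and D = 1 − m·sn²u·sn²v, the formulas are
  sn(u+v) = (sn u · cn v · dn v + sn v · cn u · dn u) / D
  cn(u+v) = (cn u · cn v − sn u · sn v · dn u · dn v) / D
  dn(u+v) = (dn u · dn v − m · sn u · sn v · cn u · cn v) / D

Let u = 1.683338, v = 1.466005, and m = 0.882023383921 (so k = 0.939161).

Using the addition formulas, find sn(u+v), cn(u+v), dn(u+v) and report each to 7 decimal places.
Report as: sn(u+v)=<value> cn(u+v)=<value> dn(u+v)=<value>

sn(u+v)=0.9721096 cn(u+v)=-0.2345272 dn(u+v)=0.4080325

sn u = 0.9527644857207671, cn u = 0.3037101163103431, dn u = 0.4464687080376859
sn v = 0.9162456019242299, cn v = 0.4006170203005678, dn v = 0.5094468317418606
m = k² = 0.882023383921
D = 1 − m·sn²u·sn²v = 0.3278363445095381
sn(u+v) = (sn u·cn v·dn v + sn v·cn u·dn u)/D = 0.3186928433637606/0.3278363445095381 = 0.9721095561889067
cn(u+v) = (cn u·cn v − sn u·sn v·dn u·dn v)/D = -0.0768865421910629/0.3278363445095381 = -0.2345272068784489
dn(u+v) = (dn u·dn v − m·sn u·sn v·cn u·cn v)/D = 0.1337678979863623/0.3278363445095381 = 0.4080325449775458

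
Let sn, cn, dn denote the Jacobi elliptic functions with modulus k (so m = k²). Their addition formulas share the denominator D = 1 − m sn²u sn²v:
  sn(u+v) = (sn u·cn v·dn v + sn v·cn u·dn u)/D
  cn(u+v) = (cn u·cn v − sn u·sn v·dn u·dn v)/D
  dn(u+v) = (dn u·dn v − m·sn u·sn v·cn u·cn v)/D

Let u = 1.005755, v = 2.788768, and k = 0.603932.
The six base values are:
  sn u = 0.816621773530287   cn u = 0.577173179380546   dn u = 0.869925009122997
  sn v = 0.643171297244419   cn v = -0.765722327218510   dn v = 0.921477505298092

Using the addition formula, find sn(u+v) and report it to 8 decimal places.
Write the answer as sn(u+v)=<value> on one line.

sn(u+v)=-0.28160455

m = k² = 0.364733860624
D = 1 − m·sn²u·sn²v = 0.8993830139386365
sn(u+v) = (sn u·cn v·dn v + sn v·cn u·dn u)/D = -0.2532703497354291/0.8993830139386365 = -0.2816045509090628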